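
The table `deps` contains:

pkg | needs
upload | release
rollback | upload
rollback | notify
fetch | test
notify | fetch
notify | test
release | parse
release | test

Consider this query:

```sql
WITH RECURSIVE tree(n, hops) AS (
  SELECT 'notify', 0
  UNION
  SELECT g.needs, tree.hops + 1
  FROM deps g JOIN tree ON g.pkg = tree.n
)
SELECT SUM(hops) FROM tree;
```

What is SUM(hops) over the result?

4

Base: (notify, hops=0).
Iteration 1: edges from {notify} -> (fetch, hops=1), (test, hops=1).
Iteration 2: edges from {fetch,test} -> (test, hops=2).
Iteration 3: no outgoing edges from {test}; recursion stops.
SUM(hops) = 0 + 1 + 1 + 2 = 4.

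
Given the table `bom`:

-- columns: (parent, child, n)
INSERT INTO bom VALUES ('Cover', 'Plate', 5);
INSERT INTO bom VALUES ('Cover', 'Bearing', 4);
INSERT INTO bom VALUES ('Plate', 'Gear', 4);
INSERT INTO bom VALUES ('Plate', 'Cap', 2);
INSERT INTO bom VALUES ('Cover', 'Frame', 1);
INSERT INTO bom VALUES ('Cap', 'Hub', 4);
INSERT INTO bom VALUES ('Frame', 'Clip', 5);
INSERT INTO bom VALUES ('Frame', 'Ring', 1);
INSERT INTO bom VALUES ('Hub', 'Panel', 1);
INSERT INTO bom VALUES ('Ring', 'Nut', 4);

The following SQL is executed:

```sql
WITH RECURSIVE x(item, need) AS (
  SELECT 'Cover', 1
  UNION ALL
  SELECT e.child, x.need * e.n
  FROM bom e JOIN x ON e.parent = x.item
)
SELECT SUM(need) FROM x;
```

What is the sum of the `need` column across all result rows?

Base: (Cover, need=1).
Iteration 1: components of {Cover} -> Bearing = 1*4 = 4, Frame = 1*1 = 1, Plate = 1*5 = 5.
Iteration 2: components of {Bearing,Frame,Plate} -> Cap = 5*2 = 10, Clip = 1*5 = 5, Gear = 5*4 = 20, Ring = 1*1 = 1.
Iteration 3: components of {Cap,Clip,Gear,Ring} -> Hub = 10*4 = 40, Nut = 1*4 = 4.
Iteration 4: components of {Hub,Nut} -> Panel = 40*1 = 40.
Iteration 5: no further components; recursion stops.
SUM(need) = 1 + 5 + 4 + 1 + 20 + 10 + 5 + 1 + 40 + 4 + 40 = 131.

131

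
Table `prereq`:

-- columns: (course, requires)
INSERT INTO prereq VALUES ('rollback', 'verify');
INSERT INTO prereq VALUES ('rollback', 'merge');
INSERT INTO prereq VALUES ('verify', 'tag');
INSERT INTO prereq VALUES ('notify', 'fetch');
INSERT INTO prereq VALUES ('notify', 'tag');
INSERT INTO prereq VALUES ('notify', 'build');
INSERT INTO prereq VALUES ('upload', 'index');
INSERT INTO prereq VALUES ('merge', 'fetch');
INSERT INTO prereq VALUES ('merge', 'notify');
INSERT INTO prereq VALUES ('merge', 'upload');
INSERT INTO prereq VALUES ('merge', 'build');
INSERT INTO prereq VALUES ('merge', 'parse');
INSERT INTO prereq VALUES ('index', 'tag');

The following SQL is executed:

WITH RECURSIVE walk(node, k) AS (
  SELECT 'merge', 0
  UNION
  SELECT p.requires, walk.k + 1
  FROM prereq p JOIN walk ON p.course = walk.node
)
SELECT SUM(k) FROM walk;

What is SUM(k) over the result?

Base: (merge, k=0).
Iteration 1: edges from {merge} -> (build, k=1), (fetch, k=1), (notify, k=1), (parse, k=1), (upload, k=1).
Iteration 2: edges from {build,fetch,notify,parse,upload} -> (build, k=2), (fetch, k=2), (index, k=2), (tag, k=2).
Iteration 3: edges from {build,fetch,index,tag} -> (tag, k=3).
Iteration 4: no outgoing edges from {tag}; recursion stops.
SUM(k) = 0 + 1 + 1 + 1 + 1 + 1 + 2 + 2 + 2 + 2 + 3 = 16.

16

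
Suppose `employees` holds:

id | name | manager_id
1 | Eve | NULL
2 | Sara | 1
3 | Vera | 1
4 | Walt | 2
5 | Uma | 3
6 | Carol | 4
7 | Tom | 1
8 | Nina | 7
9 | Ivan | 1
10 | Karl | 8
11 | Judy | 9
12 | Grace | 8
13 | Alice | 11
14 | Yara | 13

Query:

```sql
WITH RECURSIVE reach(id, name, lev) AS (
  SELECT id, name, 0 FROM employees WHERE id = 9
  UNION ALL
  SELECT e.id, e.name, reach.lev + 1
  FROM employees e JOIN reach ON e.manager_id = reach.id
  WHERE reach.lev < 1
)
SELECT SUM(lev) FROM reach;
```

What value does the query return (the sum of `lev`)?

1

Base: id=9 (Ivan) at lev 0.
Iteration 1: rows with manager_id in {9} -> Judy (id 11, lev 1).
Iteration 2: lev < 1 fails for all current rows; recursion stops.
SUM(lev) = 0 + 1 = 1.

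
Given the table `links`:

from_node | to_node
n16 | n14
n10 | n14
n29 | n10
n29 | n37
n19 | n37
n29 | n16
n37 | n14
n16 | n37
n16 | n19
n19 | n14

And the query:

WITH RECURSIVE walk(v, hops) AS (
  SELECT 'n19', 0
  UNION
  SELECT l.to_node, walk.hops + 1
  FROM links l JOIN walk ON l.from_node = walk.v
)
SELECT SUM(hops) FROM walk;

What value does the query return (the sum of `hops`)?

Base: (n19, hops=0).
Iteration 1: edges from {n19} -> (n14, hops=1), (n37, hops=1).
Iteration 2: edges from {n14,n37} -> (n14, hops=2).
Iteration 3: no outgoing edges from {n14}; recursion stops.
SUM(hops) = 0 + 1 + 1 + 2 = 4.

4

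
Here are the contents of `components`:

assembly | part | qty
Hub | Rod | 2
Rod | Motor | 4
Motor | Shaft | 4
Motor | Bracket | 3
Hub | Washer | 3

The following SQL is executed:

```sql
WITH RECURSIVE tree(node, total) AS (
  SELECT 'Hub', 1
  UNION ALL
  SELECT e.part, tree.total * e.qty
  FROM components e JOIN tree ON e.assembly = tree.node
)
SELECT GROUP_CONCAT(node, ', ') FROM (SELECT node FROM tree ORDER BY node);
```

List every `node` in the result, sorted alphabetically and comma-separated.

Bracket, Hub, Motor, Rod, Shaft, Washer

Base: (Hub, total=1).
Iteration 1: components of {Hub} -> Rod = 1*2 = 2, Washer = 1*3 = 3.
Iteration 2: components of {Rod,Washer} -> Motor = 2*4 = 8.
Iteration 3: components of {Motor} -> Bracket = 8*3 = 24, Shaft = 8*4 = 32.
Iteration 4: no further components; recursion stops.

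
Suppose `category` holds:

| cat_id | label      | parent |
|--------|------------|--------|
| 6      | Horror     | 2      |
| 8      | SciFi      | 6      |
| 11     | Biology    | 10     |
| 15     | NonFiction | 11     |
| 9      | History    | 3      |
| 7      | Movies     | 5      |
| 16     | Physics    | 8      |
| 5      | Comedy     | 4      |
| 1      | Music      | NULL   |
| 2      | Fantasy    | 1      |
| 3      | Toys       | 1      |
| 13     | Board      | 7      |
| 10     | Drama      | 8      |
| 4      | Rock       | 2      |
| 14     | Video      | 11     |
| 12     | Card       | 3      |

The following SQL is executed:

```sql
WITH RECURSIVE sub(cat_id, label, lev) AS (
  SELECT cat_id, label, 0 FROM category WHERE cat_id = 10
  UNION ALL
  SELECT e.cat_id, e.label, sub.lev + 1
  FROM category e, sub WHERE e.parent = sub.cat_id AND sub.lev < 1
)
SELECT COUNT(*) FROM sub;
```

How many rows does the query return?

2

Base: cat_id=10 (Drama) at lev 0.
Iteration 1: rows with parent in {10} -> Biology (id 11, lev 1).
Iteration 2: lev < 1 fails for all current rows; recursion stops.
Total rows emitted: 2.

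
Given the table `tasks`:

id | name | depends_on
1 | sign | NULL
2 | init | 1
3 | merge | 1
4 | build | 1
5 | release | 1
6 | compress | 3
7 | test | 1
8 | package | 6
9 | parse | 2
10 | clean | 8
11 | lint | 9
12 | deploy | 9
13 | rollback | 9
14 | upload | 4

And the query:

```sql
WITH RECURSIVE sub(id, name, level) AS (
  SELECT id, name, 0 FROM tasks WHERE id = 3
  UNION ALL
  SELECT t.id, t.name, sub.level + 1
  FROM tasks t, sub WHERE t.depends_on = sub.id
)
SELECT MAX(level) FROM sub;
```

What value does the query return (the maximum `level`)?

Base: id=3 (merge) at level 0.
Iteration 1: rows with depends_on in {3} -> compress (id 6, level 1).
Iteration 2: rows with depends_on in {6} -> package (id 8, level 2).
Iteration 3: rows with depends_on in {8} -> clean (id 10, level 3).
Iteration 4: no rows with depends_on in {10}; recursion stops.
level values: 0, 1, 2, 3; the maximum is 3.

3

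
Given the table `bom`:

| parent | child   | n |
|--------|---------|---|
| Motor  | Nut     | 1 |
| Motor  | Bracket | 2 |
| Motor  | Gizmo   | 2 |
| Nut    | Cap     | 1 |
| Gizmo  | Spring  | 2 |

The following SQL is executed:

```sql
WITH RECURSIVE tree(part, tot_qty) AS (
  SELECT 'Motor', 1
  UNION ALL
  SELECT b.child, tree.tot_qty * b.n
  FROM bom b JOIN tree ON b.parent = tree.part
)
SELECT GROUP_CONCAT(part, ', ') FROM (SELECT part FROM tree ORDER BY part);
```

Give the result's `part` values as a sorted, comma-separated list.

Bracket, Cap, Gizmo, Motor, Nut, Spring

Base: (Motor, tot_qty=1).
Iteration 1: components of {Motor} -> Bracket = 1*2 = 2, Gizmo = 1*2 = 2, Nut = 1*1 = 1.
Iteration 2: components of {Bracket,Gizmo,Nut} -> Cap = 1*1 = 1, Spring = 2*2 = 4.
Iteration 3: no further components; recursion stops.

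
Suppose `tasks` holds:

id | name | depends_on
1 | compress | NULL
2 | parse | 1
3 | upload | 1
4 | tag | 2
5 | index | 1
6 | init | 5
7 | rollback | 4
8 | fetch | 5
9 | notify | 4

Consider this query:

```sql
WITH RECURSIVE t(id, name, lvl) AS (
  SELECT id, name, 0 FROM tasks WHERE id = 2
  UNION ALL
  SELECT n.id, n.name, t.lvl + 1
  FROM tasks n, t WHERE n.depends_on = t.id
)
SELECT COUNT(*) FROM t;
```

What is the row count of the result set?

4

Base: id=2 (parse) at lvl 0.
Iteration 1: rows with depends_on in {2} -> tag (id 4, lvl 1).
Iteration 2: rows with depends_on in {4} -> rollback (id 7, lvl 2), notify (id 9, lvl 2).
Iteration 3: no rows with depends_on in {7,9}; recursion stops.
Total rows emitted: 4.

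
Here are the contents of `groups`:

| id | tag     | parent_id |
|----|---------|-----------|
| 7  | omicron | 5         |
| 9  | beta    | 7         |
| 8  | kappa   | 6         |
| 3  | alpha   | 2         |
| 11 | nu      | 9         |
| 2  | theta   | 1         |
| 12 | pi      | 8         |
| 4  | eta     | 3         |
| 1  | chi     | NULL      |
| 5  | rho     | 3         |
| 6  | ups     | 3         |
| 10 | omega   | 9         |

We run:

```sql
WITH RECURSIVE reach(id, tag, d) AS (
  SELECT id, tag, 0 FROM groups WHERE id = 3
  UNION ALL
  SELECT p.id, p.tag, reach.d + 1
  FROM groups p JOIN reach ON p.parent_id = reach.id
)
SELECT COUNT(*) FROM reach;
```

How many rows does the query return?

Base: id=3 (alpha) at d 0.
Iteration 1: rows with parent_id in {3} -> eta (id 4, d 1), rho (id 5, d 1), ups (id 6, d 1).
Iteration 2: rows with parent_id in {4,5,6} -> omicron (id 7, d 2), kappa (id 8, d 2).
Iteration 3: rows with parent_id in {7,8} -> beta (id 9, d 3), pi (id 12, d 3).
Iteration 4: rows with parent_id in {9,12} -> omega (id 10, d 4), nu (id 11, d 4).
Iteration 5: no rows with parent_id in {10,11}; recursion stops.
Total rows emitted: 10.

10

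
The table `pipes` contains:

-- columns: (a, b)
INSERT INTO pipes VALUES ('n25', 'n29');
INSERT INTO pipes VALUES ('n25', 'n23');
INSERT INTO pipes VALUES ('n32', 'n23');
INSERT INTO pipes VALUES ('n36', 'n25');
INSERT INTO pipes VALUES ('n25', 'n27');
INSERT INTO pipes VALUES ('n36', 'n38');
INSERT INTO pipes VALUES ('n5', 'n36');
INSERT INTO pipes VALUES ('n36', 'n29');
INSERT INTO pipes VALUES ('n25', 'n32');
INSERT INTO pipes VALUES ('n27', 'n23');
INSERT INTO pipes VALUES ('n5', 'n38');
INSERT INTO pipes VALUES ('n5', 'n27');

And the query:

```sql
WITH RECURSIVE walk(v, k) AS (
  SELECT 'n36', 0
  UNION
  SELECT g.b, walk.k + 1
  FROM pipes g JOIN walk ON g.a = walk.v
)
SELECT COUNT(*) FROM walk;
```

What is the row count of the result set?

9

Base: (n36, k=0).
Iteration 1: edges from {n36} -> (n25, k=1), (n29, k=1), (n38, k=1).
Iteration 2: edges from {n25,n29,n38} -> (n23, k=2), (n27, k=2), (n29, k=2), (n32, k=2).
Iteration 3: edges from {n23,n27,n29,n32} -> (n23, k=3). [UNION drops 1 duplicate row(s)]
Iteration 4: no outgoing edges from {n23}; recursion stops.
Total rows emitted: 9.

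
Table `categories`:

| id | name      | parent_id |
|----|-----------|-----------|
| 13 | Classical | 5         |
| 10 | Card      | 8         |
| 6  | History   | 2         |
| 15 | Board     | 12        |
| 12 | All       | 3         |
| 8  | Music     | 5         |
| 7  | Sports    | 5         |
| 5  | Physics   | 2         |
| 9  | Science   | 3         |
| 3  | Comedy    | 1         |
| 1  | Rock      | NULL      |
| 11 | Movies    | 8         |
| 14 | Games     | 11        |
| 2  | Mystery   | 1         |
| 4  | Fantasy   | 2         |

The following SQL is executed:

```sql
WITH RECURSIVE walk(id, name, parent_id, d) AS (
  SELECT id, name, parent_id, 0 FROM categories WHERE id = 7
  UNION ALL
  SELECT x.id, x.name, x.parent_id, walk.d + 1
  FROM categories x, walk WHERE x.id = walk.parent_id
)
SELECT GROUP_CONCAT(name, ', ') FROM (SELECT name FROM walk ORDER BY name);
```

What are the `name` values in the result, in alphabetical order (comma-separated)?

Mystery, Physics, Rock, Sports

Base: id=7 (Sports), parent_id=5, d 0.
Iteration 1: join on id=5 -> Physics (id 5, parent_id=2, d 1).
Iteration 2: join on id=2 -> Mystery (id 2, parent_id=1, d 2).
Iteration 3: join on id=1 -> Rock (id 1, parent_id=NULL, d 3).
Iteration 4: parent_id is NULL; no match; recursion stops.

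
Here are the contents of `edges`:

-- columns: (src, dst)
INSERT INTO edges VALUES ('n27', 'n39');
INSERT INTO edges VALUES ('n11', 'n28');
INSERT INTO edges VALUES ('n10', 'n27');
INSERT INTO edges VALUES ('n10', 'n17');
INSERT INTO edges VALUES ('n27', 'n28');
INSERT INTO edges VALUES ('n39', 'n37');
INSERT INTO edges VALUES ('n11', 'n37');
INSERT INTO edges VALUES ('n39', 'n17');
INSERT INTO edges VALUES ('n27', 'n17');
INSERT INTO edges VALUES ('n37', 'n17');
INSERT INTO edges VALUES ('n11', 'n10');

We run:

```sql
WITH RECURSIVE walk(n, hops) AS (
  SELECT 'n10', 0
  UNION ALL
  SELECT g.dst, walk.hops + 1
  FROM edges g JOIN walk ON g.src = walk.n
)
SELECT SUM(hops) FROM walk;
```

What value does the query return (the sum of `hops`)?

18

Base: (n10, hops=0).
Iteration 1: edges from {n10} -> (n17, hops=1), (n27, hops=1).
Iteration 2: edges from {n17,n27} -> (n17, hops=2), (n28, hops=2), (n39, hops=2).
Iteration 3: edges from {n17,n28,n39} -> (n17, hops=3), (n37, hops=3).
Iteration 4: edges from {n17,n37} -> (n17, hops=4).
Iteration 5: no outgoing edges from {n17}; recursion stops.
SUM(hops) = 0 + 1 + 1 + 2 + 2 + 2 + 3 + 3 + 4 = 18.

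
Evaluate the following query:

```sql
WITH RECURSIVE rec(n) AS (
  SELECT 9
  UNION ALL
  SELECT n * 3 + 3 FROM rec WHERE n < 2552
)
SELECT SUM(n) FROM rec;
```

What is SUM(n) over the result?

11466

Base: n=9.
Iteration 1: 9 < 2552 holds -> n = 9 * 3 + 3 = 30.
Iteration 2: 30 < 2552 holds -> n = 30 * 3 + 3 = 93.
Iteration 3: 93 < 2552 holds -> n = 93 * 3 + 3 = 282.
Iteration 4: 282 < 2552 holds -> n = 282 * 3 + 3 = 849.
Iteration 5: 849 < 2552 holds -> n = 849 * 3 + 3 = 2550.
Iteration 6: 2550 < 2552 holds -> n = 2550 * 3 + 3 = 7653.
Iteration 7: 7653 < 2552 fails; recursion stops.
SUM(n) = 9 + 30 + 93 + 282 + 849 + 2550 + 7653 = 11466.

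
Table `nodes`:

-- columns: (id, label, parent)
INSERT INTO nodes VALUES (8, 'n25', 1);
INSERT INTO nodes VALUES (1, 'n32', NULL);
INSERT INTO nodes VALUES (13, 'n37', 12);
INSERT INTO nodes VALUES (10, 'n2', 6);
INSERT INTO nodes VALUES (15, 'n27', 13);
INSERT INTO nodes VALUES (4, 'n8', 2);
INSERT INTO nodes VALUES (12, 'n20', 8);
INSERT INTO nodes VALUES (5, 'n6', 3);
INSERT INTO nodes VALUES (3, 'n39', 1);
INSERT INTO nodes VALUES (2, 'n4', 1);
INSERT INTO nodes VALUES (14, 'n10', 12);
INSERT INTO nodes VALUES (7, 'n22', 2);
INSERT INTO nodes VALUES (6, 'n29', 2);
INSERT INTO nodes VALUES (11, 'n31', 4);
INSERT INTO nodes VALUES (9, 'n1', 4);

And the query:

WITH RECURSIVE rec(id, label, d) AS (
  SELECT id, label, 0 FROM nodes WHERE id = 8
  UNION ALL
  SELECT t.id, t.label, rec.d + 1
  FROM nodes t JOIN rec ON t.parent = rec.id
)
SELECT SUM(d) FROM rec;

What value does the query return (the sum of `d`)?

Base: id=8 (n25) at d 0.
Iteration 1: rows with parent in {8} -> n20 (id 12, d 1).
Iteration 2: rows with parent in {12} -> n37 (id 13, d 2), n10 (id 14, d 2).
Iteration 3: rows with parent in {13,14} -> n27 (id 15, d 3).
Iteration 4: no rows with parent in {15}; recursion stops.
SUM(d) = 0 + 1 + 2 + 2 + 3 = 8.

8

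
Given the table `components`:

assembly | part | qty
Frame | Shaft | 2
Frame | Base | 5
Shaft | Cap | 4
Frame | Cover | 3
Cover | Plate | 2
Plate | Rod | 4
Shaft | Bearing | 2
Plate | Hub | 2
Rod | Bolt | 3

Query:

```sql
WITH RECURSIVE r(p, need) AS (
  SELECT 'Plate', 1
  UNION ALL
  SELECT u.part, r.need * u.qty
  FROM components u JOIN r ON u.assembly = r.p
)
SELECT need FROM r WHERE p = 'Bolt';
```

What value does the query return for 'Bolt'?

Base: (Plate, need=1).
Iteration 1: components of {Plate} -> Hub = 1*2 = 2, Rod = 1*4 = 4.
Iteration 2: components of {Hub,Rod} -> Bolt = 4*3 = 12.
Iteration 3: no further components; recursion stops.

12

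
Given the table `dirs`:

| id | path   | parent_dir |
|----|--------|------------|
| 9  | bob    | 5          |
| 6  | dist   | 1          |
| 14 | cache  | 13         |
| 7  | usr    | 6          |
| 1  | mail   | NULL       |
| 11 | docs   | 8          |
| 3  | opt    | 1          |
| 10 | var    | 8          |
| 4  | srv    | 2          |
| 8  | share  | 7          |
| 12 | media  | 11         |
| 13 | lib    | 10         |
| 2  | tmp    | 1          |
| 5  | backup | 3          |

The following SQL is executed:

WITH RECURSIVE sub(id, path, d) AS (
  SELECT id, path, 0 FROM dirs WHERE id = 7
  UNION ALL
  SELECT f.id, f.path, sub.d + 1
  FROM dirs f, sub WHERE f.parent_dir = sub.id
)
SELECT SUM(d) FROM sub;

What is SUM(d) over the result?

Base: id=7 (usr) at d 0.
Iteration 1: rows with parent_dir in {7} -> share (id 8, d 1).
Iteration 2: rows with parent_dir in {8} -> var (id 10, d 2), docs (id 11, d 2).
Iteration 3: rows with parent_dir in {10,11} -> media (id 12, d 3), lib (id 13, d 3).
Iteration 4: rows with parent_dir in {12,13} -> cache (id 14, d 4).
Iteration 5: no rows with parent_dir in {14}; recursion stops.
SUM(d) = 0 + 1 + 2 + 2 + 3 + 3 + 4 = 15.

15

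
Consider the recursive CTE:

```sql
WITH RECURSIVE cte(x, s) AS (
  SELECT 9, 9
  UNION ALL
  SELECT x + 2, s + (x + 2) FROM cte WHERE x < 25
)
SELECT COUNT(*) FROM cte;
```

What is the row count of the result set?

Base: x=9, s=9.
Iteration 1: 9 < 25 holds -> x = 9 + 2 = 11, s = 9 + 11 = 20.
Iteration 2: 11 < 25 holds -> x = 11 + 2 = 13, s = 20 + 13 = 33.
Iteration 3: 13 < 25 holds -> x = 13 + 2 = 15, s = 33 + 15 = 48.
Iteration 4: 15 < 25 holds -> x = 15 + 2 = 17, s = 48 + 17 = 65.
Iteration 5: 17 < 25 holds -> x = 17 + 2 = 19, s = 65 + 19 = 84.
Iteration 6: 19 < 25 holds -> x = 19 + 2 = 21, s = 84 + 21 = 105.
Iteration 7: 21 < 25 holds -> x = 21 + 2 = 23, s = 105 + 23 = 128.
Iteration 8: 23 < 25 holds -> x = 23 + 2 = 25, s = 128 + 25 = 153.
Iteration 9: 25 < 25 fails; recursion stops.
Total rows emitted: 9.

9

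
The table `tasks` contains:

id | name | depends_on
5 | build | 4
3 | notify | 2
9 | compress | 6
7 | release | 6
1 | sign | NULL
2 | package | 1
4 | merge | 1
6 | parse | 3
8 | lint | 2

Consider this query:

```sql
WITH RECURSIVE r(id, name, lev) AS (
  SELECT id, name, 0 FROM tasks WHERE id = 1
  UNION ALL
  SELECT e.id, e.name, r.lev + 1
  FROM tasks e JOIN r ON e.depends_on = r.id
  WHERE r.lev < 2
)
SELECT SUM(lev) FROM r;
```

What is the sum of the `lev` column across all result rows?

Base: id=1 (sign) at lev 0.
Iteration 1: rows with depends_on in {1} -> package (id 2, lev 1), merge (id 4, lev 1).
Iteration 2: rows with depends_on in {2,4} -> notify (id 3, lev 2), build (id 5, lev 2), lint (id 8, lev 2).
Iteration 3: lev < 2 fails for all current rows; recursion stops.
SUM(lev) = 0 + 1 + 1 + 2 + 2 + 2 = 8.

8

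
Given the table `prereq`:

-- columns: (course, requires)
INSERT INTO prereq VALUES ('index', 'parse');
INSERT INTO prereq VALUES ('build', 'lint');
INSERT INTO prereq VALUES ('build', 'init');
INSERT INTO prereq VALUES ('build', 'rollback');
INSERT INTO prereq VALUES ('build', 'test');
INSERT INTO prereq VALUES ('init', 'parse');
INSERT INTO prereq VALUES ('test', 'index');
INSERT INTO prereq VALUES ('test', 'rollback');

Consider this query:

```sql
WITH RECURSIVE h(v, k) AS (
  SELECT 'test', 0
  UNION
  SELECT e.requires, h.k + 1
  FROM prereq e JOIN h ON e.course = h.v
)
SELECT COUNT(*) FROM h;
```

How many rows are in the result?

Base: (test, k=0).
Iteration 1: edges from {test} -> (index, k=1), (rollback, k=1).
Iteration 2: edges from {index,rollback} -> (parse, k=2).
Iteration 3: no outgoing edges from {parse}; recursion stops.
Total rows emitted: 4.

4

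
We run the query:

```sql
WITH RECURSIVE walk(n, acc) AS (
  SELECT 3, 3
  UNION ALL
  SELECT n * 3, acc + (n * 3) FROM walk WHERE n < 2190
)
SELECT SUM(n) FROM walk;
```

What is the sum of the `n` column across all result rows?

9840

Base: n=3, acc=3.
Iteration 1: 3 < 2190 holds -> n = 3 * 3 = 9, acc = 3 + 9 = 12.
Iteration 2: 9 < 2190 holds -> n = 9 * 3 = 27, acc = 12 + 27 = 39.
Iteration 3: 27 < 2190 holds -> n = 27 * 3 = 81, acc = 39 + 81 = 120.
Iteration 4: 81 < 2190 holds -> n = 81 * 3 = 243, acc = 120 + 243 = 363.
Iteration 5: 243 < 2190 holds -> n = 243 * 3 = 729, acc = 363 + 729 = 1092.
Iteration 6: 729 < 2190 holds -> n = 729 * 3 = 2187, acc = 1092 + 2187 = 3279.
Iteration 7: 2187 < 2190 holds -> n = 2187 * 3 = 6561, acc = 3279 + 6561 = 9840.
Iteration 8: 6561 < 2190 fails; recursion stops.
SUM(n) = 3 + 9 + 27 + 81 + 243 + 729 + 2187 + 6561 = 9840.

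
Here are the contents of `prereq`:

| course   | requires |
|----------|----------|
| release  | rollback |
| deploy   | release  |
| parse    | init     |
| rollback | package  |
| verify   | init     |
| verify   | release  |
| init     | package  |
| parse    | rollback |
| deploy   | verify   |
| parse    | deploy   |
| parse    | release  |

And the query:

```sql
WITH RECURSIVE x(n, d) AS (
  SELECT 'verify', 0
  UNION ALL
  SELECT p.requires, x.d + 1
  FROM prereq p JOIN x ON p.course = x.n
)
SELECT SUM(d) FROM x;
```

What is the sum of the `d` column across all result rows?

Base: (verify, d=0).
Iteration 1: edges from {verify} -> (init, d=1), (release, d=1).
Iteration 2: edges from {init,release} -> (package, d=2), (rollback, d=2).
Iteration 3: edges from {package,rollback} -> (package, d=3).
Iteration 4: no outgoing edges from {package}; recursion stops.
SUM(d) = 0 + 1 + 1 + 2 + 2 + 3 = 9.

9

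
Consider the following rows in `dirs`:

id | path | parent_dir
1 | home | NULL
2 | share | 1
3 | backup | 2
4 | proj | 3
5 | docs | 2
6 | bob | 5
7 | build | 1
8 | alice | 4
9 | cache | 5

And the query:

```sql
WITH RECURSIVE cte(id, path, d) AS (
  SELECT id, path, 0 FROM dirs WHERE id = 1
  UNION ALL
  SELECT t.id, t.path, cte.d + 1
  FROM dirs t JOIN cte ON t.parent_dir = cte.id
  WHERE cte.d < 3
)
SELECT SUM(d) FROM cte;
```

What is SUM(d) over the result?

15

Base: id=1 (home) at d 0.
Iteration 1: rows with parent_dir in {1} -> share (id 2, d 1), build (id 7, d 1).
Iteration 2: rows with parent_dir in {2,7} -> backup (id 3, d 2), docs (id 5, d 2).
Iteration 3: rows with parent_dir in {3,5} -> proj (id 4, d 3), bob (id 6, d 3), cache (id 9, d 3).
Iteration 4: d < 3 fails for all current rows; recursion stops.
SUM(d) = 0 + 1 + 1 + 2 + 2 + 3 + 3 + 3 = 15.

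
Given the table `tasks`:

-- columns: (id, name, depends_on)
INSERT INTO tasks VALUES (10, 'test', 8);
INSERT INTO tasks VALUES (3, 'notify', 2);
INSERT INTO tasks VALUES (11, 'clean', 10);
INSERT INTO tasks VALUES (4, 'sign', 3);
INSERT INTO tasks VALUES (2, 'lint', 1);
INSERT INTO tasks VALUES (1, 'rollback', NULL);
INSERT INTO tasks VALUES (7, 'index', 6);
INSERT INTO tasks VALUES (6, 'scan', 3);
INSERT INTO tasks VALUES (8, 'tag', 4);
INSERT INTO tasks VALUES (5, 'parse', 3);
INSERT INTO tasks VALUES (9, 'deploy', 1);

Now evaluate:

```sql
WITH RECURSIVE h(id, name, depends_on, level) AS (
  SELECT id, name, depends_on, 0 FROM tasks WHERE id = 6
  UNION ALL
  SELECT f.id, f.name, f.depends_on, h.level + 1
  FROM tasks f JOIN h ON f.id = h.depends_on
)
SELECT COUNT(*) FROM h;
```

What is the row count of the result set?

4

Base: id=6 (scan), depends_on=3, level 0.
Iteration 1: join on id=3 -> notify (id 3, depends_on=2, level 1).
Iteration 2: join on id=2 -> lint (id 2, depends_on=1, level 2).
Iteration 3: join on id=1 -> rollback (id 1, depends_on=NULL, level 3).
Iteration 4: depends_on is NULL; no match; recursion stops.
Total rows emitted: 4.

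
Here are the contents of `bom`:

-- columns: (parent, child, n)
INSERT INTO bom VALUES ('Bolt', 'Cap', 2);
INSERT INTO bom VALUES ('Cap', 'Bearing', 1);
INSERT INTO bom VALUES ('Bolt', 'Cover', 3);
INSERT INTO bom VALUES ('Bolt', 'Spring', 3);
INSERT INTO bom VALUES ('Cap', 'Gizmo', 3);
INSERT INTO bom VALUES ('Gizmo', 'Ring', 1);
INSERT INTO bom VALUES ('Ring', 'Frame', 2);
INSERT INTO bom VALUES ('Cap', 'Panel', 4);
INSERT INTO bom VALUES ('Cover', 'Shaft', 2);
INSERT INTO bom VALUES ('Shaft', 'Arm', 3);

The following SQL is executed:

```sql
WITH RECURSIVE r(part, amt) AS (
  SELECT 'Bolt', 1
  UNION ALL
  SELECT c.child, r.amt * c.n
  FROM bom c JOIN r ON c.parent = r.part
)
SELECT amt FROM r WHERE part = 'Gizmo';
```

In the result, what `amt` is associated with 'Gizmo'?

Base: (Bolt, amt=1).
Iteration 1: components of {Bolt} -> Cap = 1*2 = 2, Cover = 1*3 = 3, Spring = 1*3 = 3.
Iteration 2: components of {Cap,Cover,Spring} -> Bearing = 2*1 = 2, Gizmo = 2*3 = 6, Panel = 2*4 = 8, Shaft = 3*2 = 6.
Iteration 3: components of {Bearing,Gizmo,Panel,Shaft} -> Arm = 6*3 = 18, Ring = 6*1 = 6.
Iteration 4: components of {Arm,Ring} -> Frame = 6*2 = 12.
Iteration 5: no further components; recursion stops.

6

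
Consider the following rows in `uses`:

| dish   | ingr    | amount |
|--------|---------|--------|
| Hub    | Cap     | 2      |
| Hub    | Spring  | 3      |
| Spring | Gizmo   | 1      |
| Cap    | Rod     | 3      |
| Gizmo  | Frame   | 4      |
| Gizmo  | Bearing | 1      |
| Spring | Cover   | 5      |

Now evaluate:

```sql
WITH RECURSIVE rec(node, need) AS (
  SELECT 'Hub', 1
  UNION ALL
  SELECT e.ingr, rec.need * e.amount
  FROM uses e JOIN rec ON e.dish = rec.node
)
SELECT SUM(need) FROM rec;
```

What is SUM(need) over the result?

45

Base: (Hub, need=1).
Iteration 1: components of {Hub} -> Cap = 1*2 = 2, Spring = 1*3 = 3.
Iteration 2: components of {Cap,Spring} -> Cover = 3*5 = 15, Gizmo = 3*1 = 3, Rod = 2*3 = 6.
Iteration 3: components of {Cover,Gizmo,Rod} -> Bearing = 3*1 = 3, Frame = 3*4 = 12.
Iteration 4: no further components; recursion stops.
SUM(need) = 1 + 3 + 2 + 3 + 15 + 6 + 12 + 3 = 45.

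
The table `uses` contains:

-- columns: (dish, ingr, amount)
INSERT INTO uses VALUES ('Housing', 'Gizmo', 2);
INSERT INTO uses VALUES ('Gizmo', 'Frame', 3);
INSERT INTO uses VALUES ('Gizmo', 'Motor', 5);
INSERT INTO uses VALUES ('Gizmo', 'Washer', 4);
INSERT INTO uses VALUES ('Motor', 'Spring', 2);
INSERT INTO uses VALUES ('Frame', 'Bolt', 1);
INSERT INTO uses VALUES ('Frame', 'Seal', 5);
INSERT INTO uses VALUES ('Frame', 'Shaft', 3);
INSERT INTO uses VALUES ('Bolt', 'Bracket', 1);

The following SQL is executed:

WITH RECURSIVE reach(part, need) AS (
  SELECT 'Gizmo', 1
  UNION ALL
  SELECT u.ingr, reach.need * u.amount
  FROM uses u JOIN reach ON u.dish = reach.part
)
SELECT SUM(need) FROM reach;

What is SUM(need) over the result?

Base: (Gizmo, need=1).
Iteration 1: components of {Gizmo} -> Frame = 1*3 = 3, Motor = 1*5 = 5, Washer = 1*4 = 4.
Iteration 2: components of {Frame,Motor,Washer} -> Bolt = 3*1 = 3, Seal = 3*5 = 15, Shaft = 3*3 = 9, Spring = 5*2 = 10.
Iteration 3: components of {Bolt,Seal,Shaft,Spring} -> Bracket = 3*1 = 3.
Iteration 4: no further components; recursion stops.
SUM(need) = 1 + 3 + 5 + 4 + 3 + 15 + 9 + 10 + 3 = 53.

53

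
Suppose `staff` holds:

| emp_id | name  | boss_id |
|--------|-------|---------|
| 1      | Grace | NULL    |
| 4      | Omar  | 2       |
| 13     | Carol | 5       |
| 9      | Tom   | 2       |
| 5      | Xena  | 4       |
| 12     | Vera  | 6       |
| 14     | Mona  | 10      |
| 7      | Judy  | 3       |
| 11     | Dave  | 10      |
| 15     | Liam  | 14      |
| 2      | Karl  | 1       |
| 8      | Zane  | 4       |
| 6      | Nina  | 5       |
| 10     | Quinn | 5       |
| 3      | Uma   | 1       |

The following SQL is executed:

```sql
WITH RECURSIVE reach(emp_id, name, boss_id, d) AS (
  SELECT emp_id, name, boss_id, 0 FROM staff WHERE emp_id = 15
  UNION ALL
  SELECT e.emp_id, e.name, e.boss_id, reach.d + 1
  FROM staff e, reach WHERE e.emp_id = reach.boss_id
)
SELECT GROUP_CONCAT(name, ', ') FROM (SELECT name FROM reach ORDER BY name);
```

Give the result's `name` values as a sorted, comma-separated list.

Grace, Karl, Liam, Mona, Omar, Quinn, Xena

Base: emp_id=15 (Liam), boss_id=14, d 0.
Iteration 1: join on emp_id=14 -> Mona (id 14, boss_id=10, d 1).
Iteration 2: join on emp_id=10 -> Quinn (id 10, boss_id=5, d 2).
Iteration 3: join on emp_id=5 -> Xena (id 5, boss_id=4, d 3).
Iteration 4: join on emp_id=4 -> Omar (id 4, boss_id=2, d 4).
Iteration 5: join on emp_id=2 -> Karl (id 2, boss_id=1, d 5).
Iteration 6: join on emp_id=1 -> Grace (id 1, boss_id=NULL, d 6).
Iteration 7: boss_id is NULL; no match; recursion stops.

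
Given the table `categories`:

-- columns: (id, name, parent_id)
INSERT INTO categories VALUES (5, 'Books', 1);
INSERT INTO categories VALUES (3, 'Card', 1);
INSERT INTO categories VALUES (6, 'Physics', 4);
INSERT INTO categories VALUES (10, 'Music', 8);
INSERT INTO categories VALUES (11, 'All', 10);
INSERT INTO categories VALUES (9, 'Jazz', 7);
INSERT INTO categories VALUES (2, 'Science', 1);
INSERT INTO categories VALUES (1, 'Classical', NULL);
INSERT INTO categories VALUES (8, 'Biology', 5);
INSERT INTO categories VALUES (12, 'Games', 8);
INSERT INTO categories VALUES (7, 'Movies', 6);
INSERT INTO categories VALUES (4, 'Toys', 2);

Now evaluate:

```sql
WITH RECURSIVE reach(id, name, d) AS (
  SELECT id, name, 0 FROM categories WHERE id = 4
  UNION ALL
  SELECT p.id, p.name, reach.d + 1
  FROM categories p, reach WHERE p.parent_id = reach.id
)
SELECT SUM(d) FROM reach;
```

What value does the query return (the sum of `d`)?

Base: id=4 (Toys) at d 0.
Iteration 1: rows with parent_id in {4} -> Physics (id 6, d 1).
Iteration 2: rows with parent_id in {6} -> Movies (id 7, d 2).
Iteration 3: rows with parent_id in {7} -> Jazz (id 9, d 3).
Iteration 4: no rows with parent_id in {9}; recursion stops.
SUM(d) = 0 + 1 + 2 + 3 = 6.

6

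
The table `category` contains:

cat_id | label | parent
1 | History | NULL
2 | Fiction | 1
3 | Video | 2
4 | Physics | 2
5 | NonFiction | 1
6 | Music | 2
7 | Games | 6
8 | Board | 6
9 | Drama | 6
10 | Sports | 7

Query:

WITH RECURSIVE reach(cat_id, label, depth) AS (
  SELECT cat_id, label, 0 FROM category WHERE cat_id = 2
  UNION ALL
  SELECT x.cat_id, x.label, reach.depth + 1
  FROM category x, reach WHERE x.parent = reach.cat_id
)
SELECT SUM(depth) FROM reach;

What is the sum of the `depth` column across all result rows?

Base: cat_id=2 (Fiction) at depth 0.
Iteration 1: rows with parent in {2} -> Video (id 3, depth 1), Physics (id 4, depth 1), Music (id 6, depth 1).
Iteration 2: rows with parent in {3,4,6} -> Games (id 7, depth 2), Board (id 8, depth 2), Drama (id 9, depth 2).
Iteration 3: rows with parent in {7,8,9} -> Sports (id 10, depth 3).
Iteration 4: no rows with parent in {10}; recursion stops.
SUM(depth) = 0 + 1 + 1 + 1 + 2 + 2 + 2 + 3 = 12.

12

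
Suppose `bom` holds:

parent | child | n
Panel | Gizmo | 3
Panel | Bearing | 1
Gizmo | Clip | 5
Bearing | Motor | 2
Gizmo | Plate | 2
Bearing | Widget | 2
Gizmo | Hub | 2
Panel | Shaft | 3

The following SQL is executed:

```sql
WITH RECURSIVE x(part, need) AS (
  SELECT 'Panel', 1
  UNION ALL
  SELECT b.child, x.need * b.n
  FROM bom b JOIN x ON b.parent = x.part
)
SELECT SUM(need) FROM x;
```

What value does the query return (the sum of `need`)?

39

Base: (Panel, need=1).
Iteration 1: components of {Panel} -> Bearing = 1*1 = 1, Gizmo = 1*3 = 3, Shaft = 1*3 = 3.
Iteration 2: components of {Bearing,Gizmo,Shaft} -> Clip = 3*5 = 15, Hub = 3*2 = 6, Motor = 1*2 = 2, Plate = 3*2 = 6, Widget = 1*2 = 2.
Iteration 3: no further components; recursion stops.
SUM(need) = 1 + 3 + 1 + 3 + 15 + 6 + 6 + 2 + 2 = 39.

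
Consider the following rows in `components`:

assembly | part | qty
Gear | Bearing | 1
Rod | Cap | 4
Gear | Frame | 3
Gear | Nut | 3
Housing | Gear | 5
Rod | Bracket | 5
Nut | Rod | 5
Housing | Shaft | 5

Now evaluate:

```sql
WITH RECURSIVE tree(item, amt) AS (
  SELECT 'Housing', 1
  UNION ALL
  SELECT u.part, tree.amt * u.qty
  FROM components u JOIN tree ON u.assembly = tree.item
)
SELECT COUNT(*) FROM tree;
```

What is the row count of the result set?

Base: (Housing, amt=1).
Iteration 1: components of {Housing} -> Gear = 1*5 = 5, Shaft = 1*5 = 5.
Iteration 2: components of {Gear,Shaft} -> Bearing = 5*1 = 5, Frame = 5*3 = 15, Nut = 5*3 = 15.
Iteration 3: components of {Bearing,Frame,Nut} -> Rod = 15*5 = 75.
Iteration 4: components of {Rod} -> Bracket = 75*5 = 375, Cap = 75*4 = 300.
Iteration 5: no further components; recursion stops.
Total rows emitted: 9.

9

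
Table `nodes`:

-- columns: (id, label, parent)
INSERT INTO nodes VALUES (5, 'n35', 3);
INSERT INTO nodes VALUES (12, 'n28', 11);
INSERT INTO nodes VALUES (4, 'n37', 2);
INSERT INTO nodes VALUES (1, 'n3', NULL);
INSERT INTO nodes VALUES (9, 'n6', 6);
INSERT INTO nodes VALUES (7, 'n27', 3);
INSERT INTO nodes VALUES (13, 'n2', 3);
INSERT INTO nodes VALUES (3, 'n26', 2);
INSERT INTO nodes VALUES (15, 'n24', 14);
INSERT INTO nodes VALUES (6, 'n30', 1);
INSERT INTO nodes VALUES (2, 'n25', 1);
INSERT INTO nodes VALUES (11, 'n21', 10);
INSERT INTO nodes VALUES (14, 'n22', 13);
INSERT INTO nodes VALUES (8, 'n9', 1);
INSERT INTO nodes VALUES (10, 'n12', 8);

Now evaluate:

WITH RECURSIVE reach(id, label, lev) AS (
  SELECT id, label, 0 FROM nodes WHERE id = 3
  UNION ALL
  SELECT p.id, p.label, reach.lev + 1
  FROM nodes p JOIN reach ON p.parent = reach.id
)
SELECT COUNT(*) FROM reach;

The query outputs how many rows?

Base: id=3 (n26) at lev 0.
Iteration 1: rows with parent in {3} -> n35 (id 5, lev 1), n27 (id 7, lev 1), n2 (id 13, lev 1).
Iteration 2: rows with parent in {5,7,13} -> n22 (id 14, lev 2).
Iteration 3: rows with parent in {14} -> n24 (id 15, lev 3).
Iteration 4: no rows with parent in {15}; recursion stops.
Total rows emitted: 6.

6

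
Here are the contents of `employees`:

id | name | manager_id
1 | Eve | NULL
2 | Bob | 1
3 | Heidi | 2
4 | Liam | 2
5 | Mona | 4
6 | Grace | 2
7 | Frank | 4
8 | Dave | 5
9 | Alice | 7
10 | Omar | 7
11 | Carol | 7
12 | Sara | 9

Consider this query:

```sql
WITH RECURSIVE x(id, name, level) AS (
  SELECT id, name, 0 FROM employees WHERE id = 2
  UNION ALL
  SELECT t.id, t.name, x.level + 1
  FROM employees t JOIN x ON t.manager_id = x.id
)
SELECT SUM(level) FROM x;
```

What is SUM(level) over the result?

23

Base: id=2 (Bob) at level 0.
Iteration 1: rows with manager_id in {2} -> Heidi (id 3, level 1), Liam (id 4, level 1), Grace (id 6, level 1).
Iteration 2: rows with manager_id in {3,4,6} -> Mona (id 5, level 2), Frank (id 7, level 2).
Iteration 3: rows with manager_id in {5,7} -> Dave (id 8, level 3), Alice (id 9, level 3), Omar (id 10, level 3), Carol (id 11, level 3).
Iteration 4: rows with manager_id in {8,9,10,11} -> Sara (id 12, level 4).
Iteration 5: no rows with manager_id in {12}; recursion stops.
SUM(level) = 0 + 1 + 1 + 1 + 2 + 2 + 3 + 3 + 3 + 3 + 4 = 23.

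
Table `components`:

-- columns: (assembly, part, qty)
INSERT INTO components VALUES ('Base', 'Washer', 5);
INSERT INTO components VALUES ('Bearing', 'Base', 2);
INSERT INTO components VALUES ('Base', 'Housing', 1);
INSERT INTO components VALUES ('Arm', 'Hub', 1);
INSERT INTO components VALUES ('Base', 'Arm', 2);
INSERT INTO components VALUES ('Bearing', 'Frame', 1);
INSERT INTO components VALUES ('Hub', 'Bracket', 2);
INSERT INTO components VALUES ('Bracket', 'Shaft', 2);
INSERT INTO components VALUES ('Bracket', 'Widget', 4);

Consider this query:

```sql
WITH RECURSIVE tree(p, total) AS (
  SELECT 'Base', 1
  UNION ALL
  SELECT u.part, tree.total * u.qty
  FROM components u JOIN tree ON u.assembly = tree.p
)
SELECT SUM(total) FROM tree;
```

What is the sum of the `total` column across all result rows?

Base: (Base, total=1).
Iteration 1: components of {Base} -> Arm = 1*2 = 2, Housing = 1*1 = 1, Washer = 1*5 = 5.
Iteration 2: components of {Arm,Housing,Washer} -> Hub = 2*1 = 2.
Iteration 3: components of {Hub} -> Bracket = 2*2 = 4.
Iteration 4: components of {Bracket} -> Shaft = 4*2 = 8, Widget = 4*4 = 16.
Iteration 5: no further components; recursion stops.
SUM(total) = 1 + 2 + 1 + 5 + 2 + 4 + 8 + 16 = 39.

39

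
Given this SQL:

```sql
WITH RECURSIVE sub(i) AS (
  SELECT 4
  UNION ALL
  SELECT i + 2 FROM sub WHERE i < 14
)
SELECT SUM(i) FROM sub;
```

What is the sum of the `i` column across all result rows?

Base: i=4.
Iteration 1: 4 < 14 holds -> i = 4 + 2 = 6.
Iteration 2: 6 < 14 holds -> i = 6 + 2 = 8.
Iteration 3: 8 < 14 holds -> i = 8 + 2 = 10.
Iteration 4: 10 < 14 holds -> i = 10 + 2 = 12.
Iteration 5: 12 < 14 holds -> i = 12 + 2 = 14.
Iteration 6: 14 < 14 fails; recursion stops.
SUM(i) = 4 + 6 + 8 + 10 + 12 + 14 = 54.

54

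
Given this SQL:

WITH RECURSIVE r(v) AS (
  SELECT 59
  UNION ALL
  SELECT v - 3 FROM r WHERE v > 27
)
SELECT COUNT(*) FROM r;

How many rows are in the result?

Base: v=59.
Iteration 1: 59 > 27 holds -> v = 59 - 3 = 56.
Iteration 2: 56 > 27 holds -> v = 56 - 3 = 53.
Iteration 3: 53 > 27 holds -> v = 53 - 3 = 50.
Iteration 4: 50 > 27 holds -> v = 50 - 3 = 47.
Iteration 5: 47 > 27 holds -> v = 47 - 3 = 44.
Iteration 6: 44 > 27 holds -> v = 44 - 3 = 41.
Iteration 7: 41 > 27 holds -> v = 41 - 3 = 38.
Iteration 8: 38 > 27 holds -> v = 38 - 3 = 35.
Iteration 9: 35 > 27 holds -> v = 35 - 3 = 32.
Iteration 10: 32 > 27 holds -> v = 32 - 3 = 29.
Iteration 11: 29 > 27 holds -> v = 29 - 3 = 26.
Iteration 12: 26 > 27 fails; recursion stops.
Total rows emitted: 12.

12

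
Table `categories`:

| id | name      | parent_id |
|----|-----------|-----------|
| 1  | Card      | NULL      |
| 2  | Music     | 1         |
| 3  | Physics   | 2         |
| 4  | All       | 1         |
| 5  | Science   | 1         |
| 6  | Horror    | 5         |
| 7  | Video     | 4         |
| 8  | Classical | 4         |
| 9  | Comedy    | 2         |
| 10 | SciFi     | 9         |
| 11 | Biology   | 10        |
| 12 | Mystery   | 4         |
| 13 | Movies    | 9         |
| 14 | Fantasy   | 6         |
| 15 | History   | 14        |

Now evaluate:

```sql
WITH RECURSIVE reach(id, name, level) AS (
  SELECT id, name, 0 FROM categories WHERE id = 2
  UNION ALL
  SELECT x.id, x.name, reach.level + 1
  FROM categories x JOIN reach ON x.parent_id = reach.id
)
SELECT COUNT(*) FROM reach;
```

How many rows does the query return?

Base: id=2 (Music) at level 0.
Iteration 1: rows with parent_id in {2} -> Physics (id 3, level 1), Comedy (id 9, level 1).
Iteration 2: rows with parent_id in {3,9} -> SciFi (id 10, level 2), Movies (id 13, level 2).
Iteration 3: rows with parent_id in {10,13} -> Biology (id 11, level 3).
Iteration 4: no rows with parent_id in {11}; recursion stops.
Total rows emitted: 6.

6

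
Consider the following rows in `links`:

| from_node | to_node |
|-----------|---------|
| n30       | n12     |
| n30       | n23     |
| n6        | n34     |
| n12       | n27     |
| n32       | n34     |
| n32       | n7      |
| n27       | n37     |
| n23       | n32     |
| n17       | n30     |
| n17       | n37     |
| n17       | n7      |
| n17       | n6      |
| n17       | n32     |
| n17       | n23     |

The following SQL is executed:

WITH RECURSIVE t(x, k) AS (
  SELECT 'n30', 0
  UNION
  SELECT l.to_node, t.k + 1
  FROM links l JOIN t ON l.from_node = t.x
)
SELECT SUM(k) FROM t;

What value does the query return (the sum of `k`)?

15

Base: (n30, k=0).
Iteration 1: edges from {n30} -> (n12, k=1), (n23, k=1).
Iteration 2: edges from {n12,n23} -> (n27, k=2), (n32, k=2).
Iteration 3: edges from {n27,n32} -> (n34, k=3), (n37, k=3), (n7, k=3).
Iteration 4: no outgoing edges from {n34,n37,n7}; recursion stops.
SUM(k) = 0 + 1 + 1 + 2 + 2 + 3 + 3 + 3 = 15.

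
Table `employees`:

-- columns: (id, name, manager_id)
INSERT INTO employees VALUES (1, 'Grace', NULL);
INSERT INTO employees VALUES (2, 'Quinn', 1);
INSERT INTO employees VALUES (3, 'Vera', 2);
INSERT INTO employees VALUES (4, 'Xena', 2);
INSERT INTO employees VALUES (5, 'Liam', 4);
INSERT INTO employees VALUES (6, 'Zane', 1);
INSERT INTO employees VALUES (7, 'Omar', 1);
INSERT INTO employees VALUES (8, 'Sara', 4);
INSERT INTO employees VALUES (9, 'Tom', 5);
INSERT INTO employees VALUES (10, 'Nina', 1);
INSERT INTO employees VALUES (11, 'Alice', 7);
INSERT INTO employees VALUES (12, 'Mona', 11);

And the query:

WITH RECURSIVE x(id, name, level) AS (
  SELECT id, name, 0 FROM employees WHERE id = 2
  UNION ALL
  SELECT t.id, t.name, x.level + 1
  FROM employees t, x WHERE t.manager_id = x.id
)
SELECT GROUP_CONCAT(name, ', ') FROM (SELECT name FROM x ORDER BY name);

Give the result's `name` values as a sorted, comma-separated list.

Liam, Quinn, Sara, Tom, Vera, Xena

Base: id=2 (Quinn) at level 0.
Iteration 1: rows with manager_id in {2} -> Vera (id 3, level 1), Xena (id 4, level 1).
Iteration 2: rows with manager_id in {3,4} -> Liam (id 5, level 2), Sara (id 8, level 2).
Iteration 3: rows with manager_id in {5,8} -> Tom (id 9, level 3).
Iteration 4: no rows with manager_id in {9}; recursion stops.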